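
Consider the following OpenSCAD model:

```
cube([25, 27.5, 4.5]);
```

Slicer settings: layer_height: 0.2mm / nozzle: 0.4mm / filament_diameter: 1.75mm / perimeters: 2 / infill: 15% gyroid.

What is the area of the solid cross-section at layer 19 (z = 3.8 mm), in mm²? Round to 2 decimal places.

At z = 3.8 mm: the cube is present — its section is the full 25×27.5 rectangle (area 687.50 mm²). Overall, the cross-section is a single solid region. Net area = 687.50 mm².

687.50 mm²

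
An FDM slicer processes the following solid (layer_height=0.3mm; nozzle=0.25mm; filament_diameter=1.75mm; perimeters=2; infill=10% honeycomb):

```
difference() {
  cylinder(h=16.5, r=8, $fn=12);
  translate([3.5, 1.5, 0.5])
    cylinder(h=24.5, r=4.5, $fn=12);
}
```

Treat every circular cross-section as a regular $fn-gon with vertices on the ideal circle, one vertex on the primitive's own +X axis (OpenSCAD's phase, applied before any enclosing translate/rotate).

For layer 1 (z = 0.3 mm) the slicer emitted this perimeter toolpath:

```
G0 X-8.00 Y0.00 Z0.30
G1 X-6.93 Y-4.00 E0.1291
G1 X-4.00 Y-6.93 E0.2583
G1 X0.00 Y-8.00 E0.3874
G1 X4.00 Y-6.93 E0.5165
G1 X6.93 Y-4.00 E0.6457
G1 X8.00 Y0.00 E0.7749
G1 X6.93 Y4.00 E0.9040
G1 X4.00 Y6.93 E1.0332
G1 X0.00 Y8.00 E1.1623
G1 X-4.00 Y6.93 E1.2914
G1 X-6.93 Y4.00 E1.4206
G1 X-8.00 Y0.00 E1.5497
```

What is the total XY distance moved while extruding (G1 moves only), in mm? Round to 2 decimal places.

Sum the Euclidean lengths of each G1 segment: total = 49.70 mm.

49.70 mm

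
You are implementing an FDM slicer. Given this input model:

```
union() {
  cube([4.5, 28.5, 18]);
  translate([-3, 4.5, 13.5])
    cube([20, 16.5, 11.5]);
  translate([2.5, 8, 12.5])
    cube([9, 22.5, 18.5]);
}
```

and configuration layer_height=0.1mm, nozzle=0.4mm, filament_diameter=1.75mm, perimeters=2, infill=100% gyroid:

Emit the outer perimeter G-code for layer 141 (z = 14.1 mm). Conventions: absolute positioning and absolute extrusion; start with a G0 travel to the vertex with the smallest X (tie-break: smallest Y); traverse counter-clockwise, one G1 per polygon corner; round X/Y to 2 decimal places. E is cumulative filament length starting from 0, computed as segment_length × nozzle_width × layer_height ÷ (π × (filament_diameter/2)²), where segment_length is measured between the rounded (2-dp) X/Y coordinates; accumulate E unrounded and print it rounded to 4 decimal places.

At z = 14.1 mm: the cube is present — its section is the full 4.5×28.5 rectangle; the cube at (-3, 4.5) is present — its section is the full 20×16.5 rectangle; the cube at (2.5, 8) (footprint 9×22.5) is included at this height; Taking the union: the regions partially overlap (shared area 206.25 mm²), so overlapping operands fuse into one piece — 1 connected region. The outline is a single polygon with 14 vertices. Extrusion per mm of travel: 0.4 × 0.1 / (π × 0.875²) = 0.016630. Accumulating E over each segment gives final E = 1.6796.

G0 X-3.00 Y4.50 Z14.10
G1 X0.00 Y4.50 E0.0499
G1 X0.00 Y0.00 E0.1247
G1 X4.50 Y0.00 E0.1996
G1 X4.50 Y4.50 E0.2744
G1 X17.00 Y4.50 E0.4823
G1 X17.00 Y21.00 E0.7567
G1 X11.50 Y21.00 E0.8481
G1 X11.50 Y30.50 E1.0061
G1 X2.50 Y30.50 E1.1558
G1 X2.50 Y28.50 E1.1890
G1 X0.00 Y28.50 E1.2306
G1 X0.00 Y21.00 E1.3554
G1 X-3.00 Y21.00 E1.4052
G1 X-3.00 Y4.50 E1.6796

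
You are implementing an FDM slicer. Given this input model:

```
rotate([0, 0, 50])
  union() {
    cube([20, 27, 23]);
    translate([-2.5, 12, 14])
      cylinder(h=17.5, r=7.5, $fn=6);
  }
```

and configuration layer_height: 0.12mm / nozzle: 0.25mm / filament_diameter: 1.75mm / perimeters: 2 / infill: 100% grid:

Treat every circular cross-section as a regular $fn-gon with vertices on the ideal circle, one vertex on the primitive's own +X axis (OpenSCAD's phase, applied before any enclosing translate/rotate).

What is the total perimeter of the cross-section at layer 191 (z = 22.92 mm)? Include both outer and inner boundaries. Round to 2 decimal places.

108.51 mm

At z = 22.92 mm: the cube is present — its section is the full 20×27 rectangle (perimeter 94.00 mm); the r=7.5 cylinder at (-2.5, 12) contributes a regular 6-gon of circumradius 7.5 (perimeter = 2·6·7.500·sin(180°/6) = 45.00 mm); Taking the union: the regions partially overlap (shared area 40.59 mm²), so the edge portions inside another operand are dropped and the merged outline is re-measured after clipping — boundary = 108.51 mm; (whole slice rotated 50° about Z — lengths, areas and connectivity unchanged). Overall, the cross-section is a single solid region. Total boundary length (outer) = 108.51 mm.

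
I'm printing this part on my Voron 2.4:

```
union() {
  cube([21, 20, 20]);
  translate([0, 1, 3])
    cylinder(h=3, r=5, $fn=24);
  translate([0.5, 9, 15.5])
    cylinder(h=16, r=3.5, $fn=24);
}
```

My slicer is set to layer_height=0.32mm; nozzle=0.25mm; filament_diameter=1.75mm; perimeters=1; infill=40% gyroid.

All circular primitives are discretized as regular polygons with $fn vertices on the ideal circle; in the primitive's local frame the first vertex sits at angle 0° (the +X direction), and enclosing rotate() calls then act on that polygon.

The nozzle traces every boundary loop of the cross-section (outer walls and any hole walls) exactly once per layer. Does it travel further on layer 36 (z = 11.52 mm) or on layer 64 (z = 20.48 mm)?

Layer 36 (z = 11.52): the cube (footprint 21×20) is included at this height (perimeter 82.00 mm); the cylinder at (0, 1) is not intersected at this z (z outside [3, 6]); the cylinder at (0.5, 9) does not reach this height (z outside [15.5, 31.5]); Merging all regions: only the 21×20 cube is present, so the union is just that shape — boundary = 82.00 mm. So its perimeter = 82.00 mm. Layer 64 (z = 20.48): the cube is not intersected at this z (z outside [0, 20]); the cylinder at (0, 1) is not intersected at this z (z outside [3, 6]); the r=3.5 cylinder at (0.5, 9) gives a regular 24-gon of circumradius 3.5 (constant along its height) (perimeter = 2·24·3.500·sin(180°/24) = 21.93 mm); Taking the union: only the r=3.5 cylinder at (0.5, 9) is present, so the union is just that shape — boundary = 21.93 mm. So its perimeter = 21.93 mm. Layer 36 is larger (82.00 vs 21.93 mm).

layer 36 (z = 11.52 mm)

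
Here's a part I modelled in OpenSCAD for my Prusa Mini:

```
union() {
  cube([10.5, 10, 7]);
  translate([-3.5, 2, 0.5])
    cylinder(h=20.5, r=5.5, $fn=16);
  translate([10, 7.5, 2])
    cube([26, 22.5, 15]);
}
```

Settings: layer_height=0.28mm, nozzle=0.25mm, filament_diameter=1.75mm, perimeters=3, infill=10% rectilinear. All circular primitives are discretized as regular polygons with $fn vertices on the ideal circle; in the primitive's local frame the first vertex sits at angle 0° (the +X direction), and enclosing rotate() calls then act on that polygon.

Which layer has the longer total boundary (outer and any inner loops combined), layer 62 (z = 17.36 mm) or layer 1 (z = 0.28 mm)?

Layer 62 (z = 17.36): the cube does not reach this height (z outside [0, 7]); the cylinder at (-3.5, 2): section is a regular 16-gon, circumradius r=5.5 (perimeter = 2·16·5.500·sin(180°/16) = 34.34 mm); the cube at (10, 7.5) does not reach this height (z outside [2, 17]); Merging all regions: only the r=5.5 cylinder at (-3.5, 2) is present, so the union is just that shape — boundary = 34.34 mm. So its perimeter = 34.34 mm. Layer 1 (z = 0.28): the cube (footprint 10.5×10) is included at this height (perimeter 41.00 mm); the cylinder at (-3.5, 2) does not reach this height (z outside [0.5, 21]); the cube at (10, 7.5) is not intersected at this z (z outside [2, 17]); Combining (union): only the 10.5×10 cube is present, so the union is just that shape — boundary = 41.00 mm. So its perimeter = 41.00 mm. Layer 1 is larger (41.00 vs 34.34 mm).

layer 1 (z = 0.28 mm)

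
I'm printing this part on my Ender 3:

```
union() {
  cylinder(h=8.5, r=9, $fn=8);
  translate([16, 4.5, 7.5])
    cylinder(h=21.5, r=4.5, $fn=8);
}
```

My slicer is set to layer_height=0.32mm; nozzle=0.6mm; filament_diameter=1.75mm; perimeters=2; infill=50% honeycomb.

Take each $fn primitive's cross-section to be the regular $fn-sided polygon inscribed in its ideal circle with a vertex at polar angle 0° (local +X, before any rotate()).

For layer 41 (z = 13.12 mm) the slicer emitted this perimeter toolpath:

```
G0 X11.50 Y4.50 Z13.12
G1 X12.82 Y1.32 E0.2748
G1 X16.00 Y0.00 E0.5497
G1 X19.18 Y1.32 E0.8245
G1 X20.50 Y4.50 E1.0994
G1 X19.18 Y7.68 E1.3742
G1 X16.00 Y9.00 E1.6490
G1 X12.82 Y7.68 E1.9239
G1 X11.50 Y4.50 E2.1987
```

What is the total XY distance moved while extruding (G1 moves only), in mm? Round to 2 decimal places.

27.54 mm

Sum the Euclidean lengths of each G1 segment: total = 27.54 mm.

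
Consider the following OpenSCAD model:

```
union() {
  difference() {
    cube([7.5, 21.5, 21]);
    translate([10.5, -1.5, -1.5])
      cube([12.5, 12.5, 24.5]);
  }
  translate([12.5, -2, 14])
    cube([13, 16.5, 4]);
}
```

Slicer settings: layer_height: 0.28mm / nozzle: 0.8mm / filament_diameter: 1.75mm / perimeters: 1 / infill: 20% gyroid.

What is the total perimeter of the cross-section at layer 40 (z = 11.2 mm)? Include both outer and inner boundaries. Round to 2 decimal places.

58.00 mm

At z = 11.2 mm: the cube is present — its section is the full 7.5×21.5 rectangle (perimeter 58.00 mm); the 12.5×12.5 cube at (10.5, -1.5) contributes its full rectangle (perimeter 50.00 mm); Taking the first minus the rest: starting from the 7.5×21.5 cube, the 12.5×12.5 cube at (10.5, -1.5) misses the remaining region (no effect) — boundary = 58.00 mm; the cube at (12.5, -2) is not intersected at this z (z outside [14, 18]); Taking the union: only the result so far is present, so the union is just that shape — boundary = 58.00 mm. Overall, the cross-section is a single solid region. Total boundary length (outer) = 58.00 mm.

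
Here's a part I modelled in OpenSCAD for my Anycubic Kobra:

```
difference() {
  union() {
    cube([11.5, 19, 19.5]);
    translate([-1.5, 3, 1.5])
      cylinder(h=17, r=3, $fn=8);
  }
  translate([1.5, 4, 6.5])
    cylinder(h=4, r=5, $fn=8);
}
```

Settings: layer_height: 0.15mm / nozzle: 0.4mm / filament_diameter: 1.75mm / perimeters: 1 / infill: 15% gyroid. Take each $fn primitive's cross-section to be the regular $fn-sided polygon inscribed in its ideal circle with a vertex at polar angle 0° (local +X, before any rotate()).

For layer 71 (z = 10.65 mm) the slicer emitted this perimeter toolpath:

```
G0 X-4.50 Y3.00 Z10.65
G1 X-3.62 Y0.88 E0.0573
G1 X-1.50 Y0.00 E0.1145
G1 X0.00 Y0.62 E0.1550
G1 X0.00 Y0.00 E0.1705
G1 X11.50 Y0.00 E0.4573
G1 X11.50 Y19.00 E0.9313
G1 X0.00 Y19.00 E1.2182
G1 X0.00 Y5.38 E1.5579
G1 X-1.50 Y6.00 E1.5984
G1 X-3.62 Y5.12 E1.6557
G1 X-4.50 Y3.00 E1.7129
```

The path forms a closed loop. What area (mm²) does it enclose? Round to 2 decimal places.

239.29 mm²

Apply the shoelace formula to the sequence of (X, Y) vertices; enclosed area = 239.29 mm².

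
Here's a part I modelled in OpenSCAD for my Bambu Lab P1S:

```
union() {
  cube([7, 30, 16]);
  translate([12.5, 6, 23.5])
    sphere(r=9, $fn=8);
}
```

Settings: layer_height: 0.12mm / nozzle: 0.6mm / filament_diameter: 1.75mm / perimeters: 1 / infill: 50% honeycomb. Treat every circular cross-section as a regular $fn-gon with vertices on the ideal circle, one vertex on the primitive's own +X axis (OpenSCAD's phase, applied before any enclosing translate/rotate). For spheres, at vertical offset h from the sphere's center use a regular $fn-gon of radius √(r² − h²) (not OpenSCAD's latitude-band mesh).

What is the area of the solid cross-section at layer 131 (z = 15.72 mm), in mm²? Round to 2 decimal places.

267.90 mm²

At z = 15.72 mm: the cube is present — its section is the full 7×30 rectangle (area 210.00 mm²); the sphere at (12.5, 6): section is a regular 8-gon, circumradius = √(r²−h²) = √(9²−7.78²) = 4.525 (area = (8/2)·4.525²·sin(360°/8) = 57.90 mm²); Combining (union): the 2 present regions are separate (no shared area or edge), so areas and boundary lengths simply add and each stays a separate island — area = 267.90 mm². Overall, the cross-section has 2 separate islands. Net area = 267.90 mm².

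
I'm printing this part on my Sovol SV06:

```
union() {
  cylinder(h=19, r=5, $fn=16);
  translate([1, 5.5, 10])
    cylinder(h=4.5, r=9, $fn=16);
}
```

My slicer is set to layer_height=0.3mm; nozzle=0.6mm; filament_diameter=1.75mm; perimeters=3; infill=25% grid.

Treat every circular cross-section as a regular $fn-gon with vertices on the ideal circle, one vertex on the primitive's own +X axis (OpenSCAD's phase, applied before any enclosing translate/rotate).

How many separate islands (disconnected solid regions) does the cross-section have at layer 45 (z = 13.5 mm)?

1

At z = 13.5 mm: the cylinder: section is a regular 16-gon, circumradius r=5; the cylinder at (1, 5.5): section is a regular 16-gon, circumradius r=9; Taking the union: the regions partially overlap (shared area 65.45 mm²), so overlapping operands fuse into one piece — 1 connected region. Overall, the cross-section is a single solid region. Island count = 1.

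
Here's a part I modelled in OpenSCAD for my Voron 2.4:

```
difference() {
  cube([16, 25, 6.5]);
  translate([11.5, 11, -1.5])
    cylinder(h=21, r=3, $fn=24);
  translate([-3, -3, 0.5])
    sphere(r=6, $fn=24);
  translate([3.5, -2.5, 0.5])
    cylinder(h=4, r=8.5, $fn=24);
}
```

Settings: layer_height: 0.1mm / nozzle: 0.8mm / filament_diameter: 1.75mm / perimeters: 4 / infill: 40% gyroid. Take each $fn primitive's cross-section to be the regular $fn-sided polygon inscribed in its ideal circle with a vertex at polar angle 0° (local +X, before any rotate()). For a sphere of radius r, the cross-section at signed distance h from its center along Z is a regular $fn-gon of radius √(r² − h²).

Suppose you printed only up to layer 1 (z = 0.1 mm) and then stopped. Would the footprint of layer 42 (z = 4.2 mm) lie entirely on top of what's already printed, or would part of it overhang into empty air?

entirely on top

Compare the two slices. At z = 0.1: the cube is present — its section is the full 16×25 rectangle (area 400.00 mm²); the r=3 cylinder at (11.5, 11) contributes a regular 24-gon of circumradius 3 (area = (24/2)·3.000²·sin(360°/24) = 27.95 mm²); the r=6 sphere at (-3, -3) slices to a regular 24-gon of circumradius 5.987 (√(r²−h²) with h=0.4 from center) (area = (24/2)·5.987²·sin(360°/24) = 111.31 mm²); the cylinder at (3.5, -2.5) is absent (z outside [0.5, 4.5]); Taking the first minus the rest: starting from the 16×25 cube (400.00 mm²), the r=3 cylinder at (11.5, 11) lies wholly inside it (removes its full 27.95 mm² and its 18.80 mm outline becomes a hole wall); the r=6 sphere at (-3, -3) partially overlaps it — only the 2.69 mm² overlap (of its 111.31 mm²) is removed, clipping the outline — area = 369.36 mm². At z = 4.2: the 16×25 cube contributes its full rectangle (area 400.00 mm²); the r=3 cylinder at (11.5, 11) contributes a regular 24-gon of circumradius 3 (area = (24/2)·3.000²·sin(360°/24) = 27.95 mm²); the r=6 sphere at (-3, -3) contributes a regular 24-gon of circumradius √(6²−3.7²) = 4.723 (area = (24/2)·4.723²·sin(360°/24) = 69.29 mm²); the cylinder at (3.5, -2.5): section is a regular 24-gon, circumradius r=8.5 (area = (24/2)·8.500²·sin(360°/24) = 224.40 mm²); After the difference (first − rest): starting from the 16×25 cube (400.00 mm²), the r=3 cylinder at (11.5, 11) lies wholly inside it (removes its full 27.95 mm² and its 18.80 mm outline becomes a hole wall); the r=6 sphere at (-3, -3) partially overlaps it — only the 0.20 mm² overlap (of its 69.29 mm²) is removed, clipping the outline; the r=8.5 cylinder at (3.5, -2.5) partially overlaps it — only the 55.02 mm² overlap (of its 224.40 mm²) is removed, clipping the outline — area = 316.82 mm². Checking containment: the cross-section at z = 4.2 is a subset of the cross-section at z = 0.1.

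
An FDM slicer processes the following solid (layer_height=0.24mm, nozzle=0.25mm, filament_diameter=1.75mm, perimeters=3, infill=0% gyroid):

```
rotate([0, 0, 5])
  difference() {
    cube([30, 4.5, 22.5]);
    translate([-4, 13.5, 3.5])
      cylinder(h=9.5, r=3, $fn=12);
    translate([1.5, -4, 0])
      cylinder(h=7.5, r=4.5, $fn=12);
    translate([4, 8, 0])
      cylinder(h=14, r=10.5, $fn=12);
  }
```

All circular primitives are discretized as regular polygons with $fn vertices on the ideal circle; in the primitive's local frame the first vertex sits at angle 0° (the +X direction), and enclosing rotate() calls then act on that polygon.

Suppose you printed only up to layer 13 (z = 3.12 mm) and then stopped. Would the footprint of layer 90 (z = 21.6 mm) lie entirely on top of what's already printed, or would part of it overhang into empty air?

part overhangs

Compare the two slices. At z = 3.12: the 30×4.5 cube contributes its full rectangle (area 135.00 mm²); the cylinder at (-4, 13.5) is absent (z outside [3.5, 13]); the r=4.5 cylinder at (1.5, -4) gives a regular 12-gon of circumradius 4.5 (constant along its height) (area = (12/2)·4.500²·sin(360°/12) = 60.75 mm²); the r=10.5 cylinder at (4, 8) gives a regular 12-gon of circumradius 10.5 (constant along its height) (area = (12/2)·10.500²·sin(360°/12) = 330.75 mm²); After the difference (first − rest): starting from the 30×4.5 cube (135.00 mm²), the r=4.5 cylinder at (1.5, -4) partially overlaps it — only the 0.92 mm² overlap (of its 60.75 mm²) is removed, clipping the outline; the r=10.5 cylinder at (4, 8) partially overlaps it — only the 54.63 mm² overlap (of its 330.75 mm²) is removed, clipping the outline — area = 79.45 mm²; (whole slice rotated 5° about Z — lengths, areas and connectivity unchanged). At z = 21.6: the cube is present — its section is the full 30×4.5 rectangle (area 135.00 mm²); the cylinder at (-4, 13.5) is absent (z outside [3.5, 13]); the cylinder at (1.5, -4) is not intersected at this z (z outside [0, 7.5]); the cylinder at (4, 8) is not intersected at this z (z outside [0, 14]); After the difference (first − rest): none of the subtracted shapes is present at this height, so the 30×4.5 cube is unchanged — area = 135.00 mm²; (whole slice rotated 5° about Z — lengths, areas and connectivity unchanged). Checking containment: at z = 21.6 the cross-section extends beyond the z = 3.12 cross-section by about 55.55 mm².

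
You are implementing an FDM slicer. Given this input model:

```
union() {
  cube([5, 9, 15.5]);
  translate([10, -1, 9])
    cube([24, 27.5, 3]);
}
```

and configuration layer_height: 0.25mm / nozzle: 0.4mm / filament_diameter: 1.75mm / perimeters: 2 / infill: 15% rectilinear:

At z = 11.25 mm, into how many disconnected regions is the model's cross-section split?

At z = 11.25 mm: the 5×9 cube contributes its full rectangle; the cube at (10, -1) (footprint 24×27.5) is included at this height; Taking the union: the 2 present regions are separate (no shared area or edge), so areas and boundary lengths simply add and each stays a separate island — 2 connected regions. The result has 2 disconnected regions.

2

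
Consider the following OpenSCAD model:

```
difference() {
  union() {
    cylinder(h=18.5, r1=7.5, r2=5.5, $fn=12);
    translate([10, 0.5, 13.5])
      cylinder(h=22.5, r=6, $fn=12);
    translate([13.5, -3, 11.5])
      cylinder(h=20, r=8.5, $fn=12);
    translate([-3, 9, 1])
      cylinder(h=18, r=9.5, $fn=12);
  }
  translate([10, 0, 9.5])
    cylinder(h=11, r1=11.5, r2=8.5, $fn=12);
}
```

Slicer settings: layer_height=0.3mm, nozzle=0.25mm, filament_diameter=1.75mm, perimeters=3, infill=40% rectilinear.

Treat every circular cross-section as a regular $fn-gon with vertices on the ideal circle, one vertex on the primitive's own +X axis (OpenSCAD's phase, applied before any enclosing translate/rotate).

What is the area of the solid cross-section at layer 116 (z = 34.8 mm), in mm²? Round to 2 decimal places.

At z = 34.8 mm: the cone is absent (z outside [0, 18.5]); the cylinder at (10, 0.5): section is a regular 12-gon, circumradius r=6 (area = (12/2)·6.000²·sin(360°/12) = 108.00 mm²); the cylinder at (13.5, -3) is absent (z outside [11.5, 31.5]); the cylinder at (-3, 9) does not reach this height (z outside [1, 19]); Combining (union): only the r=6 cylinder at (10, 0.5) is present, so the union is just that shape — area = 108.00 mm²; the cone at (10, 0) is absent (z outside [9.5, 20.5]); Taking the first minus the rest: none of the subtracted shapes is present at this height, so the result so far is unchanged — area = 108.00 mm². Overall, the cross-section is a single solid region. Net area = 108.00 mm².

108.00 mm²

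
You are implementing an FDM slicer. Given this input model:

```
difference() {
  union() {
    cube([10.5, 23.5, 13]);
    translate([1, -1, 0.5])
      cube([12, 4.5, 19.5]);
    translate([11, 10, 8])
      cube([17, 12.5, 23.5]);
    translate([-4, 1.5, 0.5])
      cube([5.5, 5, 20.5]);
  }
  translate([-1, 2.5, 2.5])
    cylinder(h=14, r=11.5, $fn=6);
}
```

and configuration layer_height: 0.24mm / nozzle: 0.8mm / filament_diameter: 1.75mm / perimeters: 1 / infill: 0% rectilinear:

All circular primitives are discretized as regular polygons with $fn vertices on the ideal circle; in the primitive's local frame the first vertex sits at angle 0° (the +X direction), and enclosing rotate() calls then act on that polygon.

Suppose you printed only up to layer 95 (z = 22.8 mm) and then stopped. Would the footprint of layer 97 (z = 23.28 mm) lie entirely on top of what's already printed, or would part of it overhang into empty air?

entirely on top

Compare the two slices. At z = 22.8: the cube is absent (z outside [0, 13]); the cube at (1, -1) does not reach this height (z outside [0.5, 20]); the 17×12.5 cube at (11, 10) contributes its full rectangle (area 212.50 mm²); the cube at (-4, 1.5) is absent (z outside [0.5, 21]); Merging all regions: only the 17×12.5 cube at (11, 10) is present, so the union is just that shape — area = 212.50 mm²; the cylinder at (-1, 2.5) is absent (z outside [2.5, 16.5]); Subtracting the remaining from the first: none of the subtracted shapes is present at this height, so the result so far is unchanged — area = 212.50 mm². At z = 23.28: the cube does not reach this height (z outside [0, 13]); the cube at (1, -1) does not reach this height (z outside [0.5, 20]); the cube at (11, 10) is present — its section is the full 17×12.5 rectangle (area 212.50 mm²); the cube at (-4, 1.5) is not intersected at this z (z outside [0.5, 21]); Taking the union: only the 17×12.5 cube at (11, 10) is present, so the union is just that shape — area = 212.50 mm²; the cylinder at (-1, 2.5) is absent (z outside [2.5, 16.5]); After the difference (first − rest): none of the subtracted shapes is present at this height, so that combined region is unchanged — area = 212.50 mm². Checking containment: the cross-section at z = 23.28 is a subset of the cross-section at z = 22.8.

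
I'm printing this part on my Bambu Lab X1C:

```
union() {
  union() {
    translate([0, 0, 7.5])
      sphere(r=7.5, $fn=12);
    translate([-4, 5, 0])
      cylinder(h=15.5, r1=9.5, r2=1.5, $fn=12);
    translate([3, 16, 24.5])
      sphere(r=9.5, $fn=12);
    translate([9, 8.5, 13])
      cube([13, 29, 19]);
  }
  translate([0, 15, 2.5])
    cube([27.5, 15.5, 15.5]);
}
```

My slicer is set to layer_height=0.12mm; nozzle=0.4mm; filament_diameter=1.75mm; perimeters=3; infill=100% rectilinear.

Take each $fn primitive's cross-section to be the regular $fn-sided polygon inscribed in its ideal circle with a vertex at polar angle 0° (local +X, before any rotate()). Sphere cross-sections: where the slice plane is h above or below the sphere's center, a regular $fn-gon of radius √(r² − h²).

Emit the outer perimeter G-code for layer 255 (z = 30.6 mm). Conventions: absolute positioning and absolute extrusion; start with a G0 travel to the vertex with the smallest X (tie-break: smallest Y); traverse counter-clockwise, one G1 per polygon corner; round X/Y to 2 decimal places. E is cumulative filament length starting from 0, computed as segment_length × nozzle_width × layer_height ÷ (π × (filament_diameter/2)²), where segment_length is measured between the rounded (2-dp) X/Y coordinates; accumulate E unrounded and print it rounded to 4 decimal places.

At z = 30.6 mm: the sphere is absent (|z−center|=23.100 > r=7.5); the cone at (-4, 5) does not reach this height (z outside [0, 15.5]); the sphere at (3, 16): section is a regular 12-gon, circumradius = √(r²−h²) = √(9.5²−6.1²) = 7.283; the 13×29 cube at (9, 8.5) contributes its full rectangle; Combining (union): the regions partially overlap (shared area 5.88 mm²), so overlapping operands fuse into one piece — 1 connected region; the cube at (0, 15) does not reach this height (z outside [2.5, 18]); Merging all regions: only the result so far is present, so the union is just that shape — 1 connected region. The outline is a single polygon with 15 vertices. Extrusion per mm of travel: 0.4 × 0.12 / (π × 0.875²) = 0.019956. Accumulating E over each segment gives final E = 2.2536.

G0 X-4.28 Y16.00 Z30.60
G1 X-3.31 Y12.36 E0.0752
G1 X-0.64 Y9.69 E0.1505
G1 X3.00 Y8.72 E0.2257
G1 X6.64 Y9.69 E0.3009
G1 X9.00 Y12.05 E0.3675
G1 X9.00 Y8.50 E0.4383
G1 X22.00 Y8.50 E0.6978
G1 X22.00 Y37.50 E1.2765
G1 X9.00 Y37.50 E1.5359
G1 X9.00 Y19.95 E1.8861
G1 X6.64 Y22.31 E1.9527
G1 X3.00 Y23.28 E2.0279
G1 X-0.64 Y22.31 E2.1031
G1 X-3.31 Y19.64 E2.1784
G1 X-4.28 Y16.00 E2.2536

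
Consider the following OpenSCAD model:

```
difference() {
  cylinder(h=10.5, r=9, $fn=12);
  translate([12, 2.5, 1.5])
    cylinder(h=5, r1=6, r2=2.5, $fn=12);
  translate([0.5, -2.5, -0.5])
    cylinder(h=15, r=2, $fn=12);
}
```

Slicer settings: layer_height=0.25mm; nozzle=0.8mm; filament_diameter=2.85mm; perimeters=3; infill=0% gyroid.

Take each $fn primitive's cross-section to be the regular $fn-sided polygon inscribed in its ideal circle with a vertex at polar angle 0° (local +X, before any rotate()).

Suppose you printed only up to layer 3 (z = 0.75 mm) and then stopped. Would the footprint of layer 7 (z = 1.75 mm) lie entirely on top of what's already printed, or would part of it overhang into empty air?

entirely on top

Compare the two slices. At z = 0.75: the r=9 cylinder gives a regular 12-gon of circumradius 9 (constant along its height) (area = (12/2)·9.000²·sin(360°/12) = 243.00 mm²); the cone at (12, 2.5) is not intersected at this z (z outside [1.5, 6.5]); the r=2 cylinder at (0.5, -2.5) contributes a regular 12-gon of circumradius 2 (area = (12/2)·2.000²·sin(360°/12) = 12.00 mm²); Taking the first minus the rest: starting from the r=9 cylinder (243.00 mm²), the r=2 cylinder at (0.5, -2.5) lies wholly inside it (removes its full 12.00 mm² and its 12.42 mm outline becomes a hole wall) — area = 231.00 mm². At z = 1.75: the cylinder: section is a regular 12-gon, circumradius r=9 (area = (12/2)·9.000²·sin(360°/12) = 243.00 mm²); the cone at (12, 2.5) (r1=6→r2=2.5) has section circumradius 5.825 here — a regular 12-gon (area = (12/2)·5.825²·sin(360°/12) = 101.79 mm²); the cylinder at (0.5, -2.5): section is a regular 12-gon, circumradius r=2 (area = (12/2)·2.000²·sin(360°/12) = 12.00 mm²); Subtracting the remaining from the first: starting from the r=9 cylinder (243.00 mm²), the cone at (12, 2.5) partially overlaps it — only the 11.41 mm² overlap (of its 101.79 mm²) is removed, clipping the outline; the r=2 cylinder at (0.5, -2.5) lies wholly inside it (removes its full 12.00 mm² and its 12.42 mm outline becomes a hole wall) — area = 219.59 mm². Checking containment: the cross-section at z = 1.75 is a subset of the cross-section at z = 0.75.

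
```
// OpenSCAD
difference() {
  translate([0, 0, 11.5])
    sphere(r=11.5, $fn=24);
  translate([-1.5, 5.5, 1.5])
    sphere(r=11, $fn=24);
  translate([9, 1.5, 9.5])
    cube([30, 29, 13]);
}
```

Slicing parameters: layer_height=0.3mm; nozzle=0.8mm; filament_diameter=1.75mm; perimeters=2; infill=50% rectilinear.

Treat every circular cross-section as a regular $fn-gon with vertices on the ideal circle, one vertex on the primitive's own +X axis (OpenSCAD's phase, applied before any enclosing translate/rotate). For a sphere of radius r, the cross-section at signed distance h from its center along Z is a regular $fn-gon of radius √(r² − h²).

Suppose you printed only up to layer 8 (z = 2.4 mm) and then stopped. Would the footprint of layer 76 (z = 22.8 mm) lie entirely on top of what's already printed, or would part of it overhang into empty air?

part overhangs

Compare the two slices. At z = 2.4: the r=11.5 sphere slices to a regular 24-gon of circumradius 7.031 (√(r²−h²) with h=9.1 from center) (area = (24/2)·7.031²·sin(360°/24) = 153.55 mm²); the r=11 sphere at (-1.5, 5.5) contributes a regular 24-gon of circumradius √(11²−0.9²) = 10.963 (area = (24/2)·10.963²·sin(360°/24) = 373.29 mm²); the cube at (9, 1.5) is not intersected at this z (z outside [9.5, 22.5]); Taking the first minus the rest: starting from the r=11.5 sphere (153.55 mm²), the r=11 sphere at (-1.5, 5.5) partially overlaps it — only the 137.03 mm² overlap (of its 373.29 mm²) is removed, clipping the outline — area = 16.53 mm². At z = 22.8: the sphere: section is a regular 24-gon, circumradius = √(r²−h²) = √(11.5²−11.3²) = 2.135 (area = (24/2)·2.135²·sin(360°/24) = 14.16 mm²); the sphere at (-1.5, 5.5) is absent (|z−center|=21.300 > r=11); the cube at (9, 1.5) does not reach this height (z outside [9.5, 22.5]); Taking the first minus the rest: none of the subtracted shapes is present at this height, so the r=11.5 sphere is unchanged — area = 14.16 mm². Checking containment: at z = 22.8 the cross-section extends beyond the z = 2.4 cross-section by about 14.16 mm².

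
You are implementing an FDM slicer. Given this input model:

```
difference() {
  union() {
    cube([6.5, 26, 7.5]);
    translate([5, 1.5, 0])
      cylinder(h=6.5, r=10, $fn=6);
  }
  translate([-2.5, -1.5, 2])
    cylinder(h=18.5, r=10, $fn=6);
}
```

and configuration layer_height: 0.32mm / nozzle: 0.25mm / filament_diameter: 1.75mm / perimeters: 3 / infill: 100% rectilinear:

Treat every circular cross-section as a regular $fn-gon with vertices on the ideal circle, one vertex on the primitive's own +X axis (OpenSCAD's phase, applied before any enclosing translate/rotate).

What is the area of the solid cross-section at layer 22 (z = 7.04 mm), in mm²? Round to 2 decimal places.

136.31 mm²

At z = 7.04 mm: the cube is present — its section is the full 6.5×26 rectangle (area 169.00 mm²); the cylinder at (5, 1.5) is not intersected at this z (z outside [0, 6.5]); Combining (union): only the 6.5×26 cube is present, so the union is just that shape — area = 169.00 mm²; the r=10 cylinder at (-2.5, -1.5) gives a regular 6-gon of circumradius 10 (constant along its height) (area = (6/2)·10.000²·sin(360°/6) = 259.81 mm²); Subtracting the remaining from the first: starting from that combined region (169.00 mm²), the r=10 cylinder at (-2.5, -1.5) partially overlaps it — only the 32.69 mm² overlap (of its 259.81 mm²) is removed, clipping the outline — area = 136.31 mm². Overall, the cross-section is a single solid region. Net area = 136.31 mm².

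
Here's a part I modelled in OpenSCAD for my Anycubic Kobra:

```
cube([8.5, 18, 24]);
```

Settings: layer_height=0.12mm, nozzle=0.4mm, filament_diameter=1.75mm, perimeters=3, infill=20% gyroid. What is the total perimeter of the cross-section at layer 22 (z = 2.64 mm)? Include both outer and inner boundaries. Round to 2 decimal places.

At z = 2.64 mm: the 8.5×18 cube contributes its full rectangle (perimeter 53.00 mm). Overall, the cross-section is a single solid region. Total boundary length (outer) = 53.00 mm.

53.00 mm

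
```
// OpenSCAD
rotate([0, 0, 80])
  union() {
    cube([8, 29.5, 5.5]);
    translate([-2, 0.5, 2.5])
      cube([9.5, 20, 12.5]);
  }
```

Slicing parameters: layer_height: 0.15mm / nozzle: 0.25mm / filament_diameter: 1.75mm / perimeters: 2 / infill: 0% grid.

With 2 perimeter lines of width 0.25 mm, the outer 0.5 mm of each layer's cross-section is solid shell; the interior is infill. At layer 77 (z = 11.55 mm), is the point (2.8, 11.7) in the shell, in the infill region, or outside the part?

At z = 11.55 mm: the cube does not reach this height (z outside [0, 5.5]); the 9.5×20 cube at (-2, 0.5) contributes its full rectangle; Combining (union): only the 9.5×20 cube at (-2, 0.5) is present, so the union is just that shape — 1 connected region; (whole slice rotated 80° about Z — lengths, areas and connectivity unchanged). Overall, the cross-section is a single solid region. Undo the 80° rotation: the query point maps to (12.008, -0.726) in the un-rotated model frame. The nearest boundary edge runs (-2.00, 0.50)→(7.50, 0.50); distance from the point to it = 4.67 mm. The point is not inside any of the regions above, so it lies outside the cross-section (4.67 mm from the nearest boundary).

outside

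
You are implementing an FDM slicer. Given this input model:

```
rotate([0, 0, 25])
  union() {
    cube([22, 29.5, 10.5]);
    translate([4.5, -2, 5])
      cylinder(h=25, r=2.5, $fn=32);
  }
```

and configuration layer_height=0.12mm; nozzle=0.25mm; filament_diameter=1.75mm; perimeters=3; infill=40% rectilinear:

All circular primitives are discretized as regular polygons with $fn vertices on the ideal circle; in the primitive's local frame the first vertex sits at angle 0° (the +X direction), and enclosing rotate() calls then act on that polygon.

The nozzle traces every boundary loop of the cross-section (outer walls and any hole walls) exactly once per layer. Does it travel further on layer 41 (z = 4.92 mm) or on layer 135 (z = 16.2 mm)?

Layer 41 (z = 4.92): the cube (footprint 22×29.5) is included at this height (perimeter 103.00 mm); the cylinder at (4.5, -2) does not reach this height (z outside [5, 30]); Combining (union): only the 22×29.5 cube is present, so the union is just that shape — boundary = 103.00 mm; (rotated 25° about Z; rotation is an isometry so areas/perimeters/island counts are preserved). So its perimeter = 103.00 mm. Layer 135 (z = 16.2): the cube is absent (z outside [0, 10.5]); the r=2.5 cylinder at (4.5, -2) contributes a regular 32-gon of circumradius 2.5 (perimeter = 2·32·2.500·sin(180°/32) = 15.68 mm); Taking the union: only the r=2.5 cylinder at (4.5, -2) is present, so the union is just that shape — boundary = 15.68 mm; (whole slice rotated 25° about Z — lengths, areas and connectivity unchanged). So its perimeter = 15.68 mm. Layer 41 is larger (103.00 vs 15.68 mm).

layer 41 (z = 4.92 mm)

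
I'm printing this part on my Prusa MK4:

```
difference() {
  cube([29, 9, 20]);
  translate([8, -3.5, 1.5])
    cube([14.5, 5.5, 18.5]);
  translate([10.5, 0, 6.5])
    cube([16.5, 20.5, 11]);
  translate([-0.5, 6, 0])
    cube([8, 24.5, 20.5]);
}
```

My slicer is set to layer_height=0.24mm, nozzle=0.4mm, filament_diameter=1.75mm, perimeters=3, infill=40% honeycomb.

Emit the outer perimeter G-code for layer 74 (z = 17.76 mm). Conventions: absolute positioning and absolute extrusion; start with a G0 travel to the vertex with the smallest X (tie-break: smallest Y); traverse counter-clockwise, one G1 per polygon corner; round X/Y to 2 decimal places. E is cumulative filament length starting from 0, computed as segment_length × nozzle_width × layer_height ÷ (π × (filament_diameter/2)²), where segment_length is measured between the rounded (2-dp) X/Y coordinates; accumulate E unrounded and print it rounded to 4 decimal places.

At z = 17.76 mm: the cube is present — its section is the full 29×9 rectangle; the 14.5×5.5 cube at (8, -3.5) contributes its full rectangle; the cube at (10.5, 0) is not intersected at this z (z outside [6.5, 17.5]); the 8×24.5 cube at (-0.5, 6) contributes its full rectangle; After the difference (first − rest): starting from the 29×9 cube, the 14.5×5.5 cube at (8, -3.5) partially overlaps it — only the 29.00 mm² overlap (of its 79.75 mm²) is removed, clipping the outline; the 8×24.5 cube at (-0.5, 6) partially overlaps it — only the 22.50 mm² overlap (of its 196.00 mm²) is removed, clipping the outline — 1 connected region. The outline is a single polygon with 10 vertices. Extrusion per mm of travel: 0.4 × 0.24 / (π × 0.875²) = 0.039912. Accumulating E over each segment gives final E = 3.1930.

G0 X0.00 Y0.00 Z17.76
G1 X8.00 Y0.00 E0.3193
G1 X8.00 Y2.00 E0.3991
G1 X22.50 Y2.00 E0.9778
G1 X22.50 Y0.00 E1.0577
G1 X29.00 Y0.00 E1.3171
G1 X29.00 Y9.00 E1.6763
G1 X7.50 Y9.00 E2.5344
G1 X7.50 Y6.00 E2.6542
G1 X0.00 Y6.00 E2.9535
G1 X0.00 Y0.00 E3.1930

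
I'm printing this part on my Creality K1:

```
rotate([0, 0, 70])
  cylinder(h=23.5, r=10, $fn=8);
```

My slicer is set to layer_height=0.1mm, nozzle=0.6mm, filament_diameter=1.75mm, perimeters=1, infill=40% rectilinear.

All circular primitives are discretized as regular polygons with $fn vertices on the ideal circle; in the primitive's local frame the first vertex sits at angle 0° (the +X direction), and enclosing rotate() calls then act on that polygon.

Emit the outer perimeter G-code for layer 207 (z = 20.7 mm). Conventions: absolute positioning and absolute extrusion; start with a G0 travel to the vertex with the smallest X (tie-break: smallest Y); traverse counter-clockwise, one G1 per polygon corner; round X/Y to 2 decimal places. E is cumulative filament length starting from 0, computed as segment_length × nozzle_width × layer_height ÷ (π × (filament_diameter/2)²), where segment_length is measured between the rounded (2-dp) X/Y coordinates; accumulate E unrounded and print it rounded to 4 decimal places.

At z = 20.7 mm: the cylinder: section is a regular 8-gon, circumradius r=10; (whole slice rotated 70° about Z — lengths, areas and connectivity unchanged). The outline is a single polygon with 8 vertices. Extrusion per mm of travel: 0.6 × 0.1 / (π × 0.875²) = 0.024945. Accumulating E over each segment gives final E = 1.5275.

G0 X-9.40 Y3.42 Z20.70
G1 X-9.06 Y-4.23 E0.1910
G1 X-3.42 Y-9.40 E0.3819
G1 X4.23 Y-9.06 E0.5729
G1 X9.40 Y-3.42 E0.7637
G1 X9.06 Y4.23 E0.9548
G1 X3.42 Y9.40 E1.1456
G1 X-4.23 Y9.06 E1.3366
G1 X-9.40 Y3.42 E1.5275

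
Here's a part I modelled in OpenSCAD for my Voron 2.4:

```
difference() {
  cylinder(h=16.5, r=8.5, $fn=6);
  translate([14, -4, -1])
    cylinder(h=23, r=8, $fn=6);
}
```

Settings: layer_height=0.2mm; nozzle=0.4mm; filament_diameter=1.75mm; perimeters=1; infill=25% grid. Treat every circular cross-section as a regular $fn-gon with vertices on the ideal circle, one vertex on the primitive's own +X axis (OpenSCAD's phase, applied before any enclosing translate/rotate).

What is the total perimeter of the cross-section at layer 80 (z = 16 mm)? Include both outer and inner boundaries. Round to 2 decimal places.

At z = 16 mm: the cylinder: section is a regular 6-gon, circumradius r=8.5 (perimeter = 2·6·8.500·sin(180°/6) = 51.00 mm); the r=8 cylinder at (14, -4) gives a regular 6-gon of circumradius 8 (constant along its height) (perimeter = 2·6·8.000·sin(180°/6) = 48.00 mm); After the difference (first − rest): starting from the r=8.5 cylinder, the r=8 cylinder at (14, -4) partially overlaps it — only the 0.79 mm² overlap (of its 166.28 mm²) is removed, clipping the outline — boundary = 51.00 mm. Overall, the cross-section is a single solid region. Total boundary length (outer) = 51.00 mm.

51.00 mm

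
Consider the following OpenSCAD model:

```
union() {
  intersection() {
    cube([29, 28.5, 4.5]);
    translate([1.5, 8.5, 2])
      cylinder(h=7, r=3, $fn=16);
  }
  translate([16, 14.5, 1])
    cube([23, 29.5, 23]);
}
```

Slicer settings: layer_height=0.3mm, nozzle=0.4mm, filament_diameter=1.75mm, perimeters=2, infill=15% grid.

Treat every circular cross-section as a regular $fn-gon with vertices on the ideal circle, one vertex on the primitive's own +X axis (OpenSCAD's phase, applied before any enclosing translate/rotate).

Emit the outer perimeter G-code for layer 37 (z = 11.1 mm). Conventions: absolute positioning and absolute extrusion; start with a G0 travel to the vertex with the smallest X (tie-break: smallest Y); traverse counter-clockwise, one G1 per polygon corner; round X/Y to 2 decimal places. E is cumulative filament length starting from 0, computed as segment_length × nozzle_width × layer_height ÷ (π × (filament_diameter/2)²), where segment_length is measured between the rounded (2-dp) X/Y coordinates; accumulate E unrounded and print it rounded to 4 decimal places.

G0 X16.00 Y14.50 Z11.10
G1 X39.00 Y14.50 E1.1475
G1 X39.00 Y44.00 E2.6192
G1 X16.00 Y44.00 E3.7667
G1 X16.00 Y14.50 E5.2385

At z = 11.1 mm: the cube is absent (z outside [0, 4.5]); the cylinder at (1.5, 8.5) is not intersected at this z (z outside [2, 9]); Taking the intersection: at least one operand is absent at this height, so nothing remains; the 23×29.5 cube at (16, 14.5) contributes its full rectangle; Taking the union: only the 23×29.5 cube at (16, 14.5) is present, so the union is just that shape — 1 connected region. The outline is a single polygon with 4 vertices. Extrusion per mm of travel: 0.4 × 0.3 / (π × 0.875²) = 0.049890. Accumulating E over each segment gives final E = 5.2385.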